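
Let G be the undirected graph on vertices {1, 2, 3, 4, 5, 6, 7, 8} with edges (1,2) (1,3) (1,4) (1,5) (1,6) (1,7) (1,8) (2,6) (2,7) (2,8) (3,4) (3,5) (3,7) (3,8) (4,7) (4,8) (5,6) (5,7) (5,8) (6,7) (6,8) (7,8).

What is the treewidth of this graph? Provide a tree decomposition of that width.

Every bag has size at most 5, so the width is 5 − 1 = 4 and tw(G) ≤ 4. For the lower bound, the 5 vertices {1, 2, 6, 7, 8} are pairwise adjacent, and any tree decomposition puts a clique entirely inside one bag — forcing width ≥ 4. Hence tw(G) = 4 exactly.

Treewidth 4.
One such decomposition:
Bags: B1 = {1, 5, 6, 7, 8}  B2 = {1, 3, 5, 7, 8}  B3 = {1, 3, 4, 7, 8}  B4 = {1, 2, 6, 7, 8}
Tree: B1–B2, B2–B3, B1–B4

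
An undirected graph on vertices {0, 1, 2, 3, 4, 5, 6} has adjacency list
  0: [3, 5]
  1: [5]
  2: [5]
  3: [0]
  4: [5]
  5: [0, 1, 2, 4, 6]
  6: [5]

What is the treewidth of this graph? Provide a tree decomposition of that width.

Each bag holds 2 vertices, so the decomposition has width 1, which upper-bounds the treewidth. Since G has at least one edge (e.g. 5–2), it is not an edgeless graph, so tw(G) ≥ 1. Hence tw(G) = 1 exactly.

Treewidth 1.
One optimal decomposition is:
Bags: B1 = {2, 5}  B2 = {4, 5}  B3 = {0, 5}  B4 = {1, 5}  B5 = {0, 3}  B6 = {5, 6}
Tree: B1–B2, B1–B3, B3–B4, B3–B5, B3–B6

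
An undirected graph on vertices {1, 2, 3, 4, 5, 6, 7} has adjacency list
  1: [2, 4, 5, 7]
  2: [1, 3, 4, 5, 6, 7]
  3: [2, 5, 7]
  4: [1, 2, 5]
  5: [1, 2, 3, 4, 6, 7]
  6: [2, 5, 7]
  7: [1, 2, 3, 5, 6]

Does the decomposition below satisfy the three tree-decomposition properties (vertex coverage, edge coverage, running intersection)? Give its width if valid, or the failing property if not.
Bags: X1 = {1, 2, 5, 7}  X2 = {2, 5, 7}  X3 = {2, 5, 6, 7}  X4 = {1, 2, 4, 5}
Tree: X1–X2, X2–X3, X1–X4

A tree decomposition must satisfy three properties: every vertex lies in some bag; for every edge, both endpoints lie together in some bag; and for every vertex, the bags containing it form a connected subtree. Here vertex 3 appears in no bag, so the decomposition is invalid.

No — vertex 3 appears in no bag.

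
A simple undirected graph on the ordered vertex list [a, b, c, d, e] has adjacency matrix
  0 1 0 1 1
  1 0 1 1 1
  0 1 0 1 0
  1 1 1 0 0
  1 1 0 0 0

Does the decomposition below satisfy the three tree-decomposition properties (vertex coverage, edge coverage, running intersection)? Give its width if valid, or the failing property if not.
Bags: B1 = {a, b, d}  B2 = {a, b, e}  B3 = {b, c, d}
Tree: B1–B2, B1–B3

Checking the three conditions: (i) the bags cover all of {a, b, c, d, e}; (ii) for each edge, some bag contains both endpoints; (iii) the bags containing any fixed vertex form a subtree. All hold, so the decomposition is valid with width 3 − 1 = 2.

Yes; width 2.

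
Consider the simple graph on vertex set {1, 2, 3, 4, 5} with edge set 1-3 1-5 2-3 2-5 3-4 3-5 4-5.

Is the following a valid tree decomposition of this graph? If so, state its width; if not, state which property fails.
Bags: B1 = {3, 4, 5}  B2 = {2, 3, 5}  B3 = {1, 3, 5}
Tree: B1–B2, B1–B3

Yes; width 2.

Vertex coverage: the bags together contain {1, 2, 3, 4, 5}, the full vertex set. Edge coverage: each edge of G has both endpoints in at least one bag. Running intersection: for every vertex, the bags containing it form a connected subtree. All three properties hold, so this is a valid tree decomposition of width max|bag| − 1 = 2, and hence tw(G) ≤ 2.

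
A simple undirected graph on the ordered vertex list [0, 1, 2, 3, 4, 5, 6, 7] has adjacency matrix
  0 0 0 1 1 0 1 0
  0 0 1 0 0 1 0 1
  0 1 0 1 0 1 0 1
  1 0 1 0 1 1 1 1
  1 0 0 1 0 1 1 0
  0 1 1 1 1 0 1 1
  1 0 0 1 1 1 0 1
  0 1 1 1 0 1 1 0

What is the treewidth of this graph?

3

A width-3 tree decomposition is:
Bags: B1 = {3, 4, 5, 6}  B2 = {0, 3, 4, 6}  B3 = {3, 5, 6, 7}  B4 = {2, 3, 5, 7}  B5 = {1, 2, 5, 7}
Tree: B1–B2, B1–B3, B3–B4, B4–B5
Every bag has size at most 4, so the width is 4 − 1 = 3 and tw(G) ≤ 3. For the lower bound, the 4 vertices {1, 2, 5, 7} are pairwise adjacent, and any tree decomposition puts a clique entirely inside one bag — forcing width ≥ 3. Combining the bounds, tw(G) = 3.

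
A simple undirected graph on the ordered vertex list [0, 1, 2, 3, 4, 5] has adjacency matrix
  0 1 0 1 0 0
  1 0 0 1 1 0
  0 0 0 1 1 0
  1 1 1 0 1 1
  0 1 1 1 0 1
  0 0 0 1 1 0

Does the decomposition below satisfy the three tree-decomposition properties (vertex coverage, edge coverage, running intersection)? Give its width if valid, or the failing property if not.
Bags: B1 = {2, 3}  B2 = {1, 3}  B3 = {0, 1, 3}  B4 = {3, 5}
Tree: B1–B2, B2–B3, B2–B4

A tree decomposition must satisfy three properties: every vertex lies in some bag; for every edge, both endpoints lie together in some bag; and for every vertex, the bags containing it form a connected subtree. Here vertex 4 appears in no bag, so the decomposition is invalid.

No — vertex 4 appears in no bag.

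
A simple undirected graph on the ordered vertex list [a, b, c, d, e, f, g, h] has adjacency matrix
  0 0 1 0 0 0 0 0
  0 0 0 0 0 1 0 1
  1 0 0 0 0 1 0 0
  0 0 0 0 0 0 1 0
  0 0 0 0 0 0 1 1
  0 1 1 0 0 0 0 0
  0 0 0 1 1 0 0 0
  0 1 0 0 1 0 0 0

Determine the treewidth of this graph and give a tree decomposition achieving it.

The largest bag has 2 vertices, giving width 1; this decomposition certifies tw(G) ≤ 1. G has an edge, so its treewidth is at least 1. Hence tw(G) = 1 exactly.

Treewidth 1.
Bags: B1 = {d, g}  B2 = {e, g}  B3 = {e, h}  B4 = {b, h}  B5 = {b, f}  B6 = {c, f}  B7 = {a, c}
Tree: B1–B2, B2–B3, B3–B4, B4–B5, B5–B6, B6–B7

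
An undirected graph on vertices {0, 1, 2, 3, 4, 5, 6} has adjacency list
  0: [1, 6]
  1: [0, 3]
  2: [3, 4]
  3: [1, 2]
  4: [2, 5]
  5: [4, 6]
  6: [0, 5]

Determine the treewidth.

A width-2 tree decomposition is:
Bags: B1 = {0, 1, 6}  B2 = {1, 5, 6}  B3 = {1, 4, 5}  B4 = {1, 2, 4}  B5 = {1, 2, 3}
Tree: B1–B2, B2–B3, B3–B4, B4–B5
The largest bag has 3 vertices, giving width 2; this decomposition certifies tw(G) ≤ 2. For the lower bound, G contains the cycle 1–0–6–5–4–2–3–1, so G is not a forest; only forests have treewidth ≤ 1, hence tw(G) ≥ 2. Hence tw(G) = 2 exactly.

2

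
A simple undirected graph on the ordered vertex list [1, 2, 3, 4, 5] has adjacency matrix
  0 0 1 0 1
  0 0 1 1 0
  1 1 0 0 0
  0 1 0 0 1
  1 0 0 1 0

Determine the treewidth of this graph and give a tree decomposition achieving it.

Treewidth 2.
One optimal decomposition is:
Bags: B1 = {2, 4, 5}  B2 = {2, 3, 5}  B3 = {1, 3, 5}
Tree: B1–B2, B2–B3

Each bag holds 3 vertices, so the decomposition has width 2, which upper-bounds the treewidth. The edges 5–4–2–3–1–5 form a cycle, so G is not a tree and its treewidth is at least 2. Therefore the treewidth is 2.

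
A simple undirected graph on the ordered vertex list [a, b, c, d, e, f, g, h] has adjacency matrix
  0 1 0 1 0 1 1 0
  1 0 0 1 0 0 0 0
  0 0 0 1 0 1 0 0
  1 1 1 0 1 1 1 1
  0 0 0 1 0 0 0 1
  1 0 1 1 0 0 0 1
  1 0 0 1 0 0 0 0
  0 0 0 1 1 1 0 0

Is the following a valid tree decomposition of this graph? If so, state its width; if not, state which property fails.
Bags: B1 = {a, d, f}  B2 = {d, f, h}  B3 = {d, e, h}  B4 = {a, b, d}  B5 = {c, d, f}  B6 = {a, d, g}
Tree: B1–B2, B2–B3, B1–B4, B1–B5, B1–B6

Checking the three conditions: (i) the bags cover all of {a, b, c, d, e, f, g, h}; (ii) for each edge, some bag contains both endpoints; (iii) the bags containing any fixed vertex form a subtree. All hold, so the decomposition is valid with width 3 − 1 = 2.

Yes; width 2.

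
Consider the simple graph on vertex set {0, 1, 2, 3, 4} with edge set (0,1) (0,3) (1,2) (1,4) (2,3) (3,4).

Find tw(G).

A width-2 tree decomposition is:
Bags: B1 = {1, 2, 3}  B2 = {1, 3, 4}  B3 = {0, 1, 3}
Tree: B1–B2, B2–B3
The largest bag has 3 vertices, giving width 2; this decomposition certifies tw(G) ≤ 2. The edges 2–3–4–1–2 form a cycle, so G is not a tree and its treewidth is at least 2. Therefore the treewidth is 2.

2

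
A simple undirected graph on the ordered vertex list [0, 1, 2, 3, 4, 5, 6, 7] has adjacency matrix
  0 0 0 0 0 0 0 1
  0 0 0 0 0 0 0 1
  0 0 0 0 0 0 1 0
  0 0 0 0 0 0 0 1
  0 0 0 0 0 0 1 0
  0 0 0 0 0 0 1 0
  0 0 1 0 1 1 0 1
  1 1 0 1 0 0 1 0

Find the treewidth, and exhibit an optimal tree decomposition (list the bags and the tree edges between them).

Treewidth 1.
One such decomposition:
Bags: B1 = {5, 6}  B2 = {6, 7}  B3 = {1, 7}  B4 = {3, 7}  B5 = {4, 6}  B6 = {0, 7}  B7 = {2, 6}
Tree: B1–B2, B2–B3, B3–B4, B1–B5, B4–B6, B5–B7

The largest bag has 2 vertices, giving width 1; this decomposition certifies tw(G) ≤ 1. Any graph with an edge has treewidth ≥ 1, and G has the edge 5–6. Therefore the treewidth is 1.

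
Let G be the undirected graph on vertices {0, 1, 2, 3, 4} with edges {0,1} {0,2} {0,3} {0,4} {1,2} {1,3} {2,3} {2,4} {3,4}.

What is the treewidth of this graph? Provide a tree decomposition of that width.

Each bag holds 4 vertices, so the decomposition has width 3, which upper-bounds the treewidth. For the lower bound, the 4 vertices {0, 1, 2, 3} are pairwise adjacent, and any tree decomposition puts a clique entirely inside one bag — forcing width ≥ 3. The upper and lower bounds meet at 3, so that is the treewidth.

Treewidth 3.
One optimal decomposition is:
Bags: B1 = {0, 2, 3, 4}  B2 = {0, 1, 2, 3}
Tree: B1–B2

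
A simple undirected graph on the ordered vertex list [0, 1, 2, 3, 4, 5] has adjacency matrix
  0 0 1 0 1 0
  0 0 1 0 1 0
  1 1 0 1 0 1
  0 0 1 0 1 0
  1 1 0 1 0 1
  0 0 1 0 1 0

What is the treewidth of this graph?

2

A width-2 tree decomposition is:
Bags: B1 = {2, 3, 4}  B2 = {2, 4, 5}  B3 = {0, 2, 4}  B4 = {1, 2, 4}
Tree: B1–B2, B2–B3, B3–B4
Every bag has size at most 3, so the width is 3 − 1 = 2 and tw(G) ≤ 2. For the lower bound, G contains the cycle 2–3–4–5–2, so G is not a forest; only forests have treewidth ≤ 1, hence tw(G) ≥ 2. Hence tw(G) = 2 exactly.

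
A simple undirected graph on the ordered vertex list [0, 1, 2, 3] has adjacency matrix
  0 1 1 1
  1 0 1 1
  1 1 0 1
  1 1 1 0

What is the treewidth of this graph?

3

A width-3 tree decomposition is:
Bags: B1 = {0, 1, 2, 3}
Tree: (single bag)
A single bag containing all 4 vertices is trivially a valid decomposition of width 3. Conversely, {0, 1, 2, 3} is a clique of size 4, and the vertices of any clique must share a bag in every tree decomposition; so some bag has ≥ 4 vertices and tw(G) ≥ 3. Combining the bounds, tw(G) = 3.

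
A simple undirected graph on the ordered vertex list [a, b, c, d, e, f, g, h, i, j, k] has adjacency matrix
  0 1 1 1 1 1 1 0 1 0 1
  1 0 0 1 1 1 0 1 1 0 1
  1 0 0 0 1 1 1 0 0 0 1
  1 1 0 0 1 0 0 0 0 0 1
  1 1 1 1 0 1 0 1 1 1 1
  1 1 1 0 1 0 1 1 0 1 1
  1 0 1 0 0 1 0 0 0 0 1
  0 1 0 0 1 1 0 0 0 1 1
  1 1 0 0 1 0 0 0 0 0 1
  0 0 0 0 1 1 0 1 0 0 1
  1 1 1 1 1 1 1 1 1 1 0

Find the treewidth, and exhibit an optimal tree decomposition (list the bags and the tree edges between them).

Treewidth 4.
Bags: B1 = {a, b, e, f, k}  B2 = {a, c, e, f, k}  B3 = {a, b, d, e, k}  B4 = {a, b, e, i, k}  B5 = {b, e, f, h, k}  B6 = {e, f, h, j, k}  B7 = {a, c, f, g, k}
Tree: B1–B2, B1–B3, B3–B4, B1–B5, B5–B6, B2–B7

Every bag has size at most 5, so the width is 5 − 1 = 4 and tw(G) ≤ 4. On the other hand G contains the 5-clique {a, c, f, g, k}. A clique must lie in a single bag of any decomposition, so no decomposition can have width below 4. Therefore the treewidth is 4.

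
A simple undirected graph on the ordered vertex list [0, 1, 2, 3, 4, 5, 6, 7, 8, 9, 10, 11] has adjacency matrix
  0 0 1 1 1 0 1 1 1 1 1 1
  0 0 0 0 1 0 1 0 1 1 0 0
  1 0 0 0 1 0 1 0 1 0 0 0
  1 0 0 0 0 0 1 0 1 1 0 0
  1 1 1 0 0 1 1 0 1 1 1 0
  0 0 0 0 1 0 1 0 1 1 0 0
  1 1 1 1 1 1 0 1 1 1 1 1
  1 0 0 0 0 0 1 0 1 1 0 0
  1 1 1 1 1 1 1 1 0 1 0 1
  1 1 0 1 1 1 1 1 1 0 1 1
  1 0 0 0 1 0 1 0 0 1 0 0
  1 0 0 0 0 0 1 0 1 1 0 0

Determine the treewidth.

4

A width-4 tree decomposition is:
Bags: B1 = {0, 4, 6, 9, 10}  B2 = {0, 4, 6, 8, 9}  B3 = {0, 2, 4, 6, 8}  B4 = {0, 6, 7, 8, 9}  B5 = {0, 3, 6, 8, 9}  B6 = {4, 5, 6, 8, 9}  B7 = {0, 6, 8, 9, 11}  B8 = {1, 4, 6, 8, 9}
Tree: B1–B2, B2–B3, B2–B4, B4–B5, B2–B6, B5–B7, B2–B8
The largest bag has 5 vertices, giving width 4; this decomposition certifies tw(G) ≤ 4. Conversely, {0, 3, 6, 8, 9} is a clique of size 5, and the vertices of any clique must share a bag in every tree decomposition; so some bag has ≥ 5 vertices and tw(G) ≥ 4. Combining the bounds, tw(G) = 4.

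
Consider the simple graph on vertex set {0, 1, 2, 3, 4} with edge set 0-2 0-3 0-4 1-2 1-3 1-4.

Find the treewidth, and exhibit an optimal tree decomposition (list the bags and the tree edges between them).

The largest bag has 3 vertices, giving width 2; this decomposition certifies tw(G) ≤ 2. The edges 3–0–2–1–3 form a cycle, so G is not a tree and its treewidth is at least 2. Combining the bounds, tw(G) = 2.

Treewidth 2.
One optimal decomposition is:
Bags: B1 = {0, 1, 3}  B2 = {0, 1, 2}  B3 = {0, 1, 4}
Tree: B1–B2, B2–B3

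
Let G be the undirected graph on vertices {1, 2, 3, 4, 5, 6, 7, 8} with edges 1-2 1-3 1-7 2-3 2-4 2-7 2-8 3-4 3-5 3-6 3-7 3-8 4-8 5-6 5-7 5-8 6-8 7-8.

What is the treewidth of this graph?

A width-3 tree decomposition is:
Bags: B1 = {2, 3, 7, 8}  B2 = {3, 5, 7, 8}  B3 = {3, 5, 6, 8}  B4 = {1, 2, 3, 7}  B5 = {2, 3, 4, 8}
Tree: B1–B2, B2–B3, B1–B4, B1–B5
Every bag has size at most 4, so the width is 4 − 1 = 3 and tw(G) ≤ 3. On the other hand G contains the 4-clique {2, 3, 4, 8}. A clique must lie in a single bag of any decomposition, so no decomposition can have width below 3. Therefore the treewidth is 3.

3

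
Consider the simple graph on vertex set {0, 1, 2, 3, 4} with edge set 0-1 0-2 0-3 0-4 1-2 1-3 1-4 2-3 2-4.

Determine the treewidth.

3

A width-3 tree decomposition is:
Bags: B1 = {0, 1, 2, 3}  B2 = {0, 1, 2, 4}
Tree: B1–B2
Each bag holds 4 vertices, so the decomposition has width 3, which upper-bounds the treewidth. Conversely, {0, 1, 2, 3} is a clique of size 4, and the vertices of any clique must share a bag in every tree decomposition; so some bag has ≥ 4 vertices and tw(G) ≥ 3. Hence tw(G) = 3 exactly.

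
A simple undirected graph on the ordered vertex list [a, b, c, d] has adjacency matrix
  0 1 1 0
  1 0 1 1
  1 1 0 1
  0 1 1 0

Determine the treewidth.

2

A width-2 tree decomposition is:
Bags: B1 = {b, c, d}  B2 = {a, b, c}
Tree: B1–B2
Every bag has size at most 3, so the width is 3 − 1 = 2 and tw(G) ≤ 2. Conversely, {b, c, d} is a clique of size 3, and the vertices of any clique must share a bag in every tree decomposition; so some bag has ≥ 3 vertices and tw(G) ≥ 2. The upper and lower bounds meet at 2, so that is the treewidth.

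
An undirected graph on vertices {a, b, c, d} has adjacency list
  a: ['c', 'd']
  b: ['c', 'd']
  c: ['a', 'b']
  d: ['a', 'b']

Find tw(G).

A width-2 tree decomposition is:
Bags: B1 = {a, c, d}  B2 = {b, c, d}
Tree: B1–B2
Every bag has size at most 3, so the width is 3 − 1 = 2 and tw(G) ≤ 2. For the lower bound, G contains the cycle d–a–c–b–d, so G is not a forest; only forests have treewidth ≤ 1, hence tw(G) ≥ 2. Hence tw(G) = 2 exactly.

2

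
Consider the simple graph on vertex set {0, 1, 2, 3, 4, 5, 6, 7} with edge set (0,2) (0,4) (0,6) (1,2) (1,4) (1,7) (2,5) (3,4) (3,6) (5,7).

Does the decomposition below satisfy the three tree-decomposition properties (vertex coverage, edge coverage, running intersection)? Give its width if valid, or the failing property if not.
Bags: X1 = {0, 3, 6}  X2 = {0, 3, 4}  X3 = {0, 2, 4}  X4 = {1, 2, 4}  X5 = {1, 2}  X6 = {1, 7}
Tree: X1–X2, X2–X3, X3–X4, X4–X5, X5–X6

A tree decomposition must satisfy three properties: every vertex lies in some bag; for every edge, both endpoints lie together in some bag; and for every vertex, the bags containing it form a connected subtree. Here vertex 5 appears in no bag, so the decomposition is invalid.

No — vertex 5 appears in no bag.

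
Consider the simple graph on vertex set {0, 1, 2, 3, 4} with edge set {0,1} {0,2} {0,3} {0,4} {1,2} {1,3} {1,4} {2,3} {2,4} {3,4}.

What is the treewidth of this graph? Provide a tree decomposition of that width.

With just one bag of size 5, the width is 5 − 1 = 4, so tw(G) ≤ 4. Conversely, {0, 1, 2, 3, 4} is a clique of size 5, and the vertices of any clique must share a bag in every tree decomposition; so some bag has ≥ 5 vertices and tw(G) ≥ 4. Therefore the treewidth is 4.

Treewidth 4.
One such decomposition:
Bags: B1 = {0, 1, 2, 3, 4}
Tree: (single bag)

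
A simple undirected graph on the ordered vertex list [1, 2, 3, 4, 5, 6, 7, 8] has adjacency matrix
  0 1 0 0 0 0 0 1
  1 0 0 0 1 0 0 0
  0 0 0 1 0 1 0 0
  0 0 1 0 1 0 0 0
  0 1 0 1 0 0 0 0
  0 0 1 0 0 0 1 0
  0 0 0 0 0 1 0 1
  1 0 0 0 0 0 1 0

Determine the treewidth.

2

A width-2 tree decomposition is:
Bags: B1 = {6, 7, 8}  B2 = {1, 6, 8}  B3 = {1, 2, 6}  B4 = {2, 5, 6}  B5 = {4, 5, 6}  B6 = {3, 4, 6}
Tree: B1–B2, B2–B3, B3–B4, B4–B5, B5–B6
Each bag holds 3 vertices, so the decomposition has width 2, which upper-bounds the treewidth. The edges 6–7–8–1–2–5–4–3–6 form a cycle, so G is not a tree and its treewidth is at least 2. Combining the bounds, tw(G) = 2.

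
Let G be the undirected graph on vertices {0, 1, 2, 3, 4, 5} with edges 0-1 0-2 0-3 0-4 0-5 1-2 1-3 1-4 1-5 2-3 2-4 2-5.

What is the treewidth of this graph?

A width-3 tree decomposition is:
Bags: B1 = {0, 1, 2, 4}  B2 = {0, 1, 2, 5}  B3 = {0, 1, 2, 3}
Tree: B1–B2, B1–B3
The largest bag has 4 vertices, giving width 3; this decomposition certifies tw(G) ≤ 3. For the lower bound, the 4 vertices {0, 1, 2, 3} are pairwise adjacent, and any tree decomposition puts a clique entirely inside one bag — forcing width ≥ 3. Combining the bounds, tw(G) = 3.

3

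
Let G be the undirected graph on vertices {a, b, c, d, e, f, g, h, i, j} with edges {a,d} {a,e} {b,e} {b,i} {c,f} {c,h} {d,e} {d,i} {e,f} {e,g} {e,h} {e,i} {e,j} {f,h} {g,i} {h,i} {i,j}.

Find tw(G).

A width-2 tree decomposition is:
Bags: B1 = {e, h, i}  B2 = {d, e, i}  B3 = {b, e, i}  B4 = {e, i, j}  B5 = {e, f, h}  B6 = {a, d, e}  B7 = {c, f, h}  B8 = {e, g, i}
Tree: B1–B2, B1–B3, B3–B4, B1–B5, B2–B6, B5–B7, B2–B8
Every bag has size at most 3, so the width is 3 − 1 = 2 and tw(G) ≤ 2. Conversely, {a, d, e} is a clique of size 3, and the vertices of any clique must share a bag in every tree decomposition; so some bag has ≥ 3 vertices and tw(G) ≥ 2. Combining the bounds, tw(G) = 2.

2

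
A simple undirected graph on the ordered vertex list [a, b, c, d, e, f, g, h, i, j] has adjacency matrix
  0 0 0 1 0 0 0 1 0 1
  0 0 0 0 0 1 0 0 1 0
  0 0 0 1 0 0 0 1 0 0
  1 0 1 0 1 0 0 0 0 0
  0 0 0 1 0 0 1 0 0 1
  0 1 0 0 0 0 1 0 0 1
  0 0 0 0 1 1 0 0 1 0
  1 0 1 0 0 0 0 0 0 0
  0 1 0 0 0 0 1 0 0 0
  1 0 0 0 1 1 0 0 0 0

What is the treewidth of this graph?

A width-2 tree decomposition is:
Bags: B1 = {b, g, i}  B2 = {b, f, g}  B3 = {e, f, g}  B4 = {e, f, j}  B5 = {d, e, j}  B6 = {a, d, j}  B7 = {a, c, d}  B8 = {a, c, h}
Tree: B1–B2, B2–B3, B3–B4, B4–B5, B5–B6, B6–B7, B7–B8
Each bag holds 3 vertices, so the decomposition has width 2, which upper-bounds the treewidth. The edges i–b–f–g–i form a cycle, so G is not a tree and its treewidth is at least 2. Therefore the treewidth is 2.

2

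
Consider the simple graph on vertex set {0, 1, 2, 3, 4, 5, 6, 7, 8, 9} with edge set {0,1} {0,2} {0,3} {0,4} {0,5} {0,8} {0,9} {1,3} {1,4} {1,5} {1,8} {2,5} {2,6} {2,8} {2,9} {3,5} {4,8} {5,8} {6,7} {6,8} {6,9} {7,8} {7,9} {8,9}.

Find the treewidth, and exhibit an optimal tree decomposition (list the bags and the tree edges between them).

Every bag has size at most 4, so the width is 4 − 1 = 3 and tw(G) ≤ 3. Conversely, {0, 1, 4, 8} is a clique of size 4, and the vertices of any clique must share a bag in every tree decomposition; so some bag has ≥ 4 vertices and tw(G) ≥ 3. Combining the bounds, tw(G) = 3.

Treewidth 3.
One optimal decomposition is:
Bags: B1 = {0, 1, 5, 8}  B2 = {0, 2, 5, 8}  B3 = {0, 1, 3, 5}  B4 = {0, 2, 8, 9}  B5 = {0, 1, 4, 8}  B6 = {2, 6, 8, 9}  B7 = {6, 7, 8, 9}
Tree: B1–B2, B1–B3, B2–B4, B1–B5, B4–B6, B6–B7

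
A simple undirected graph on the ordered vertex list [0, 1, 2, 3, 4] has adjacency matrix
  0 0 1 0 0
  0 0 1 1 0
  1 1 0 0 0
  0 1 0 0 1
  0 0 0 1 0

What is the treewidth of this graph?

A width-1 tree decomposition is:
Bags: B1 = {1, 2}  B2 = {1, 3}  B3 = {0, 2}  B4 = {3, 4}
Tree: B1–B2, B1–B3, B2–B4
The largest bag has 2 vertices, giving width 1; this decomposition certifies tw(G) ≤ 1. Since G has at least one edge (e.g. 2–1), it is not an edgeless graph, so tw(G) ≥ 1. Therefore the treewidth is 1.

1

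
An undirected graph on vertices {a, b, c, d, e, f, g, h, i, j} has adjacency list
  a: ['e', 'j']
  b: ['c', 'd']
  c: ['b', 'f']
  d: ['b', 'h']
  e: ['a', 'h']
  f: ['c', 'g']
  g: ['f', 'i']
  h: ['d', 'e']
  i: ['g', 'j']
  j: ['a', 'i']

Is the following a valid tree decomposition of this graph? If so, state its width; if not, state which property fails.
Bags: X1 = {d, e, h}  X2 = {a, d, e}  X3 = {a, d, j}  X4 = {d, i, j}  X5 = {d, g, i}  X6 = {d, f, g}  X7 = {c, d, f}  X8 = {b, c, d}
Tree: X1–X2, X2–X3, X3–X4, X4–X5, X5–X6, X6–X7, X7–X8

Yes; width 2.

Every vertex of G appears in some bag (union = {a, b, c, d, e, f, g, h, i, j}); every edge is covered by a bag; and for each vertex v the set of bags containing v is connected in the bag tree. The decomposition is therefore valid. The largest bag has 3 vertices, so the width is 2.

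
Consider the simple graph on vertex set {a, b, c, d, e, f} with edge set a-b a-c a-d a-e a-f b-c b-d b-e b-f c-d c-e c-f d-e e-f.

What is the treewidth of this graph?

4

A width-4 tree decomposition is:
Bags: B1 = {a, b, c, d, e}  B2 = {a, b, c, e, f}
Tree: B1–B2
Each bag holds 5 vertices, so the decomposition has width 4, which upper-bounds the treewidth. Conversely, {a, b, c, d, e} is a clique of size 5, and the vertices of any clique must share a bag in every tree decomposition; so some bag has ≥ 5 vertices and tw(G) ≥ 4. The upper and lower bounds meet at 4, so that is the treewidth.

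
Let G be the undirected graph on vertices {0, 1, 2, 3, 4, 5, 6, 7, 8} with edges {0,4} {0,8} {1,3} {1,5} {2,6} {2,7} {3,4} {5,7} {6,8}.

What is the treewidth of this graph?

2

A width-2 tree decomposition is:
Bags: B1 = {2, 6, 8}  B2 = {2, 7, 8}  B3 = {5, 7, 8}  B4 = {1, 5, 8}  B5 = {1, 3, 8}  B6 = {3, 4, 8}  B7 = {0, 4, 8}
Tree: B1–B2, B2–B3, B3–B4, B4–B5, B5–B6, B6–B7
Each bag holds 3 vertices, so the decomposition has width 2, which upper-bounds the treewidth. For the lower bound, G contains the cycle 8–6–2–7–5–1–3–4–0–8, so G is not a forest; only forests have treewidth ≤ 1, hence tw(G) ≥ 2. Combining the bounds, tw(G) = 2.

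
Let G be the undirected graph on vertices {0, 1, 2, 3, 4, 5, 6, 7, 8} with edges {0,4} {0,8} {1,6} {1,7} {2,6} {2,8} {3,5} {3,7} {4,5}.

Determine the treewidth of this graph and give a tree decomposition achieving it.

Every bag has size at most 3, so the width is 3 − 1 = 2 and tw(G) ≤ 2. The edges 3–7–1–6–2–8–0–4–5–3 form a cycle, so G is not a tree and its treewidth is at least 2. Hence tw(G) = 2 exactly.

Treewidth 2.
One optimal decomposition is:
Bags: B1 = {1, 3, 7}  B2 = {1, 3, 6}  B3 = {2, 3, 6}  B4 = {2, 3, 8}  B5 = {0, 3, 8}  B6 = {0, 3, 4}  B7 = {3, 4, 5}
Tree: B1–B2, B2–B3, B3–B4, B4–B5, B5–B6, B6–B7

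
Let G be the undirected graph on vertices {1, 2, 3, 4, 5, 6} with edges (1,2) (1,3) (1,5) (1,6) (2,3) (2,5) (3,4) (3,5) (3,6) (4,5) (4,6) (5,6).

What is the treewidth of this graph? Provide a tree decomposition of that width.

Every bag has size at most 4, so the width is 4 − 1 = 3 and tw(G) ≤ 3. On the other hand G contains the 4-clique {1, 2, 3, 5}. A clique must lie in a single bag of any decomposition, so no decomposition can have width below 3. Therefore the treewidth is 3.

Treewidth 3.
Bags: B1 = {1, 3, 5, 6}  B2 = {1, 2, 3, 5}  B3 = {3, 4, 5, 6}
Tree: B1–B2, B1–B3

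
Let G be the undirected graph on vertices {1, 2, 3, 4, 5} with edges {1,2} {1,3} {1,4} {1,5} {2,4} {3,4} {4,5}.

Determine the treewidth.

2

A width-2 tree decomposition is:
Bags: B1 = {1, 2, 4}  B2 = {1, 3, 4}  B3 = {1, 4, 5}
Tree: B1–B2, B1–B3
Each bag holds 3 vertices, so the decomposition has width 2, which upper-bounds the treewidth. Conversely, {1, 2, 4} is a clique of size 3, and the vertices of any clique must share a bag in every tree decomposition; so some bag has ≥ 3 vertices and tw(G) ≥ 2. Combining the bounds, tw(G) = 2.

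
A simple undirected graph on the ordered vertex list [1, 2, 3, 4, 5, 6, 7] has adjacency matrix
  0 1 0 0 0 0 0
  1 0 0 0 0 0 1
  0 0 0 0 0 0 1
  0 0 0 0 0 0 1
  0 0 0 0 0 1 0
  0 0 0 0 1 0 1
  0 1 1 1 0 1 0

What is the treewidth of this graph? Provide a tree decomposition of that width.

Treewidth 1.
One such decomposition:
Bags: B1 = {4, 7}  B2 = {2, 7}  B3 = {1, 2}  B4 = {6, 7}  B5 = {5, 6}  B6 = {3, 7}
Tree: B1–B2, B2–B3, B1–B4, B4–B5, B1–B6

Each bag holds 2 vertices, so the decomposition has width 1, which upper-bounds the treewidth. Since G has at least one edge (e.g. 4–7), it is not an edgeless graph, so tw(G) ≥ 1. The upper and lower bounds meet at 1, so that is the treewidth.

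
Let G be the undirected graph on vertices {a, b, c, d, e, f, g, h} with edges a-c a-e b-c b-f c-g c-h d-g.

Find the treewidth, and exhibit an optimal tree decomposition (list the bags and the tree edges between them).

Treewidth 1.
One optimal decomposition is:
Bags: B1 = {c, g}  B2 = {b, c}  B3 = {a, c}  B4 = {d, g}  B5 = {c, h}  B6 = {a, e}  B7 = {b, f}
Tree: B1–B2, B2–B3, B1–B4, B2–B5, B3–B6, B2–B7

The largest bag has 2 vertices, giving width 1; this decomposition certifies tw(G) ≤ 1. Any graph with an edge has treewidth ≥ 1, and G has the edge c–g. The upper and lower bounds meet at 1, so that is the treewidth.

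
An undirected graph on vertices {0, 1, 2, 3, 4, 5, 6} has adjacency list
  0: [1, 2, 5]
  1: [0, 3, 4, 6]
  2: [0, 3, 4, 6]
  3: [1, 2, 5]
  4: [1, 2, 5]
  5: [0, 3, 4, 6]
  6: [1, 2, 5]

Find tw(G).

3

A width-3 tree decomposition is:
Bags: B1 = {1, 2, 3, 5}  B2 = {1, 2, 5, 6}  B3 = {0, 1, 2, 5}  B4 = {1, 2, 4, 5}
Tree: B1–B2, B2–B3, B3–B4
Every bag has size at most 4, so the width is 4 − 1 = 3 and tw(G) ≤ 3. For the lower bound: the 4 vertex sets {2,3}, {5,6}, {1}, {0} are disjoint, each induces a connected subgraph, and every pair is joined by at least one edge of G. Contracting each set to a single vertex therefore yields K_{4} as a minor, and since treewidth is minor-monotone, tw(G) ≥ tw(K_{4}) = 3. The upper and lower bounds meet at 3, so that is the treewidth.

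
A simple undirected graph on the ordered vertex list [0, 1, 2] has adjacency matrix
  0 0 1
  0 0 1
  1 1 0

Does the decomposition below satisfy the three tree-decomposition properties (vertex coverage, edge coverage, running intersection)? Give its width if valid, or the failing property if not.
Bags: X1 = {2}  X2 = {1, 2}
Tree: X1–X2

No — vertex 0 appears in no bag.

A tree decomposition must satisfy three properties: every vertex lies in some bag; for every edge, both endpoints lie together in some bag; and for every vertex, the bags containing it form a connected subtree. Here vertex 0 appears in no bag, so the decomposition is invalid.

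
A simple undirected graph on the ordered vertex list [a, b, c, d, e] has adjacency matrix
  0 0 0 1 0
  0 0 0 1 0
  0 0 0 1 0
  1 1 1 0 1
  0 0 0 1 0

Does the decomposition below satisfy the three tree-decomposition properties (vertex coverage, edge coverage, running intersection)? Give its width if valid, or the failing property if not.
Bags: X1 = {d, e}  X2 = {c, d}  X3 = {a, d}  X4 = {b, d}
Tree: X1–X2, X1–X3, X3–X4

Vertex coverage: the bags together contain {a, b, c, d, e}, the full vertex set. Edge coverage: each edge of G has both endpoints in at least one bag. Running intersection: for every vertex, the bags containing it form a connected subtree. All three properties hold, so this is a valid tree decomposition of width max|bag| − 1 = 1, and hence tw(G) ≤ 1.

Yes; width 1.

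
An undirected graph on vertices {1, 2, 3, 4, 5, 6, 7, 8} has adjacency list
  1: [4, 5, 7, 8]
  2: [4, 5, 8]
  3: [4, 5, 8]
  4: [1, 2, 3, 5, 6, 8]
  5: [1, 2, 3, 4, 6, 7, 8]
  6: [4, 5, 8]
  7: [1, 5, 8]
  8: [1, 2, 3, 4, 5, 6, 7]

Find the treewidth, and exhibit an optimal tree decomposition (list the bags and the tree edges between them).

Treewidth 3.
One such decomposition:
Bags: B1 = {1, 4, 5, 8}  B2 = {3, 4, 5, 8}  B3 = {1, 5, 7, 8}  B4 = {4, 5, 6, 8}  B5 = {2, 4, 5, 8}
Tree: B1–B2, B1–B3, B1–B4, B4–B5

Every bag has size at most 4, so the width is 4 − 1 = 3 and tw(G) ≤ 3. For the lower bound, the 4 vertices {1, 4, 5, 8} are pairwise adjacent, and any tree decomposition puts a clique entirely inside one bag — forcing width ≥ 3. Hence tw(G) = 3 exactly.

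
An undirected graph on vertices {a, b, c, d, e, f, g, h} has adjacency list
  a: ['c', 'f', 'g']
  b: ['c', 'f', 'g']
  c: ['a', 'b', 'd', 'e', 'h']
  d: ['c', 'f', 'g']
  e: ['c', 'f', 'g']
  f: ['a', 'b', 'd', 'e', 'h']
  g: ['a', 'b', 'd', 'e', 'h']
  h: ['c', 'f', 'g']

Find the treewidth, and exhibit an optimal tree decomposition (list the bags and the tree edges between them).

Each bag holds 4 vertices, so the decomposition has width 3, which upper-bounds the treewidth. For the lower bound: the 4 vertex sets {c,h}, {d,f}, {g}, {b} are disjoint, each induces a connected subgraph, and every pair is joined by at least one edge of G. Contracting each set to a single vertex therefore yields K_{4} as a minor, and since treewidth is minor-monotone, tw(G) ≥ tw(K_{4}) = 3. Combining the bounds, tw(G) = 3.

Treewidth 3.
One such decomposition:
Bags: B1 = {c, f, g, h}  B2 = {c, d, f, g}  B3 = {b, c, f, g}  B4 = {a, c, f, g}  B5 = {c, e, f, g}
Tree: B1–B2, B2–B3, B3–B4, B4–B5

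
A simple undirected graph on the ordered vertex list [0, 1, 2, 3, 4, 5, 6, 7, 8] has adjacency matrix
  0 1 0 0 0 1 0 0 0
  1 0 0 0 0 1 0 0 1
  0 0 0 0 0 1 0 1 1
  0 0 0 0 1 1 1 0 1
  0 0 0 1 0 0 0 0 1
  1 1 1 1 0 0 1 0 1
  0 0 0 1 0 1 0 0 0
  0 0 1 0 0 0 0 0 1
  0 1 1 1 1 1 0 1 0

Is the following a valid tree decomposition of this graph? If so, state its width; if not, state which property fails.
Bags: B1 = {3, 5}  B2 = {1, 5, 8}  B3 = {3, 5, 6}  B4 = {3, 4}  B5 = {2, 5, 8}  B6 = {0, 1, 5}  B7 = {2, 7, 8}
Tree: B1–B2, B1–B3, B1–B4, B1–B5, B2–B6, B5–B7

No — edge (8,3) lies in no bag.

A tree decomposition must satisfy three properties: every vertex lies in some bag; for every edge, both endpoints lie together in some bag; and for every vertex, the bags containing it form a connected subtree. Here edge (8,3) lies in no bag, so the decomposition is invalid.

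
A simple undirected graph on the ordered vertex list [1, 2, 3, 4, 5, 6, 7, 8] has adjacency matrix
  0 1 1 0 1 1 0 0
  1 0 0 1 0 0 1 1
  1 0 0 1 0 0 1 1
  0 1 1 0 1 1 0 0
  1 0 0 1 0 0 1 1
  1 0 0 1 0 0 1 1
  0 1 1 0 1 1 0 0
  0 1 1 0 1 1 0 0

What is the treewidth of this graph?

A width-4 tree decomposition is:
Bags: B1 = {2, 3, 5, 6, 7}  B2 = {2, 3, 5, 6, 8}  B3 = {1, 2, 3, 5, 6}  B4 = {2, 3, 4, 5, 6}
Tree: B1–B2, B2–B3, B3–B4
Every bag has size at most 5, so the width is 5 − 1 = 4 and tw(G) ≤ 4. For the lower bound: the 5 vertex sets {2,7}, {6,8}, {1,5}, {3}, {4} are disjoint, each induces a connected subgraph, and every pair is joined by at least one edge of G. Contracting each set to a single vertex therefore yields K_{5} as a minor, and since treewidth is minor-monotone, tw(G) ≥ tw(K_{5}) = 4. Combining the bounds, tw(G) = 4.

4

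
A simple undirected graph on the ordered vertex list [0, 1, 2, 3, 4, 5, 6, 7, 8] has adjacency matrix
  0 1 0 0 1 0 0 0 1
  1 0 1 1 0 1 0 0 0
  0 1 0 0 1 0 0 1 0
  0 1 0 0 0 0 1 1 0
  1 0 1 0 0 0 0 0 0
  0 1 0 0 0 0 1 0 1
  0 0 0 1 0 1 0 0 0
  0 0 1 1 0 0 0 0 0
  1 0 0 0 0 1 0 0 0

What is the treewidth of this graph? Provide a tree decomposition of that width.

Every bag has size at most 4, so the width is 4 − 1 = 3 and tw(G) ≤ 3. For the lower bound: the 4 vertex sets {3,6,7}, {5}, {1}, {0,2,4,8} are disjoint, each induces a connected subgraph, and every pair is joined by at least one edge of G. Contracting each set to a single vertex therefore yields K_{4} as a minor, and since treewidth is minor-monotone, tw(G) ≥ tw(K_{4}) = 3. The upper and lower bounds meet at 3, so that is the treewidth.

Treewidth 3.
Bags: B1 = {3, 5, 6, 7}  B2 = {1, 3, 5, 7}  B3 = {1, 2, 5, 7}  B4 = {1, 2, 5, 8}  B5 = {0, 1, 2, 8}  B6 = {0, 2, 4, 8}
Tree: B1–B2, B2–B3, B3–B4, B4–B5, B5–B6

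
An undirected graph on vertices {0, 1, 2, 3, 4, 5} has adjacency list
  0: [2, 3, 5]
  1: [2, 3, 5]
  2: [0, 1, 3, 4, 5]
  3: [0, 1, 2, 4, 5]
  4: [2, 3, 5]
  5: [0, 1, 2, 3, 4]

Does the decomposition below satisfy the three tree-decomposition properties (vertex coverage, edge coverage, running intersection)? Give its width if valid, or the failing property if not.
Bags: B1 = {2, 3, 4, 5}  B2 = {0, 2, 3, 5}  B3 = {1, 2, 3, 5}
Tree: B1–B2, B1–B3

Yes; width 3.

Vertex coverage: the bags together contain {0, 1, 2, 3, 4, 5}, the full vertex set. Edge coverage: each edge of G has both endpoints in at least one bag. Running intersection: for every vertex, the bags containing it form a connected subtree. All three properties hold, so this is a valid tree decomposition of width max|bag| − 1 = 3, and hence tw(G) ≤ 3.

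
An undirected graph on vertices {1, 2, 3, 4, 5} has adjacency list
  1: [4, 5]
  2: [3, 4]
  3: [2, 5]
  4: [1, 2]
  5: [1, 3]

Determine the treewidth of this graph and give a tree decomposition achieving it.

The largest bag has 3 vertices, giving width 2; this decomposition certifies tw(G) ≤ 2. For the lower bound, G contains the cycle 1–5–3–2–4–1, so G is not a forest; only forests have treewidth ≤ 1, hence tw(G) ≥ 2. The upper and lower bounds meet at 2, so that is the treewidth.

Treewidth 2.
One optimal decomposition is:
Bags: B1 = {1, 3, 5}  B2 = {1, 2, 3}  B3 = {1, 2, 4}
Tree: B1–B2, B2–B3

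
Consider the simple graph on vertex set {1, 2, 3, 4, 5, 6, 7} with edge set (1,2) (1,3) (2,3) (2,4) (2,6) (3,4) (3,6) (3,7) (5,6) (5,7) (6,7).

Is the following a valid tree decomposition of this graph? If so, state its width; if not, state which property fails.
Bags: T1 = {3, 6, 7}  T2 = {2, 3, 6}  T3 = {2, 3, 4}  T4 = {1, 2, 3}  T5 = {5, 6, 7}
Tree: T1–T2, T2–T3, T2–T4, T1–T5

Yes; width 2.

Every vertex of G appears in some bag (union = {1, 2, 3, 4, 5, 6, 7}); every edge is covered by a bag; and for each vertex v the set of bags containing v is connected in the bag tree. The decomposition is therefore valid. The largest bag has 3 vertices, so the width is 2.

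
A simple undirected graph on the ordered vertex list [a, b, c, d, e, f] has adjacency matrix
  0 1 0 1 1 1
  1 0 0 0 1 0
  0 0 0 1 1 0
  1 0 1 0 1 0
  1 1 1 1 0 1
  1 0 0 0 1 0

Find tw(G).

A width-2 tree decomposition is:
Bags: B1 = {a, b, e}  B2 = {a, d, e}  B3 = {c, d, e}  B4 = {a, e, f}
Tree: B1–B2, B2–B3, B2–B4
Every bag has size at most 3, so the width is 3 − 1 = 2 and tw(G) ≤ 2. For the lower bound, the 3 vertices {c, d, e} are pairwise adjacent, and any tree decomposition puts a clique entirely inside one bag — forcing width ≥ 2. Combining the bounds, tw(G) = 2.

2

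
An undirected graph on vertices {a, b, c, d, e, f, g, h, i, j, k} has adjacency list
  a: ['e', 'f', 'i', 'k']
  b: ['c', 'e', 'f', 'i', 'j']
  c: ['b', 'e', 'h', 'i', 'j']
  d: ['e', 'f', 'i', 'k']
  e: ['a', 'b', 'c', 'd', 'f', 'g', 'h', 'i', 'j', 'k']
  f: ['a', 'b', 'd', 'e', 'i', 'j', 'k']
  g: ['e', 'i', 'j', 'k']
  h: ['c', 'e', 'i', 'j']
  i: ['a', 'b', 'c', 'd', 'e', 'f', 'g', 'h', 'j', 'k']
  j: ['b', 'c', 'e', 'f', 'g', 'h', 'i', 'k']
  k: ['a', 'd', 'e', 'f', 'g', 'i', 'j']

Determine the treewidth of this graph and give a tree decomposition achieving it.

Each bag holds 5 vertices, so the decomposition has width 4, which upper-bounds the treewidth. On the other hand G contains the 5-clique {d, e, f, i, k}. A clique must lie in a single bag of any decomposition, so no decomposition can have width below 4. The upper and lower bounds meet at 4, so that is the treewidth.

Treewidth 4.
One optimal decomposition is:
Bags: B1 = {b, e, f, i, j}  B2 = {b, c, e, i, j}  B3 = {e, f, i, j, k}  B4 = {a, e, f, i, k}  B5 = {d, e, f, i, k}  B6 = {e, g, i, j, k}  B7 = {c, e, h, i, j}
Tree: B1–B2, B1–B3, B3–B4, B3–B5, B3–B6, B2–B7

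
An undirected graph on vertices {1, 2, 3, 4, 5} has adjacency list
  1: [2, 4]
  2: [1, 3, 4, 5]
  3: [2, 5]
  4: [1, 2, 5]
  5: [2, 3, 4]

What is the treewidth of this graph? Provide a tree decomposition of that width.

Treewidth 2.
One such decomposition:
Bags: B1 = {2, 4, 5}  B2 = {1, 2, 4}  B3 = {2, 3, 5}
Tree: B1–B2, B1–B3

Each bag holds 3 vertices, so the decomposition has width 2, which upper-bounds the treewidth. For the lower bound, the 3 vertices {2, 3, 5} are pairwise adjacent, and any tree decomposition puts a clique entirely inside one bag — forcing width ≥ 2. The upper and lower bounds meet at 2, so that is the treewidth.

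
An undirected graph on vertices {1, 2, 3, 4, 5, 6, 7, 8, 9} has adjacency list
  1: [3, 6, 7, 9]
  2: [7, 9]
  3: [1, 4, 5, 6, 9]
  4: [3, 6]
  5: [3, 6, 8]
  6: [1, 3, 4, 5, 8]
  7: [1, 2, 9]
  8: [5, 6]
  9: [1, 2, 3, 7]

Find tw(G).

A width-2 tree decomposition is:
Bags: B1 = {3, 4, 6}  B2 = {1, 3, 6}  B3 = {1, 3, 9}  B4 = {3, 5, 6}  B5 = {1, 7, 9}  B6 = {5, 6, 8}  B7 = {2, 7, 9}
Tree: B1–B2, B2–B3, B1–B4, B3–B5, B4–B6, B5–B7
Each bag holds 3 vertices, so the decomposition has width 2, which upper-bounds the treewidth. For the lower bound, the 3 vertices {5, 6, 8} are pairwise adjacent, and any tree decomposition puts a clique entirely inside one bag — forcing width ≥ 2. Therefore the treewidth is 2.

2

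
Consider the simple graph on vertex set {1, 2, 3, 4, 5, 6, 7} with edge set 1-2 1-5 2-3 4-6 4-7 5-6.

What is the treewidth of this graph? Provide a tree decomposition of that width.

Treewidth 1.
One optimal decomposition is:
Bags: B1 = {4, 7}  B2 = {4, 6}  B3 = {5, 6}  B4 = {1, 5}  B5 = {1, 2}  B6 = {2, 3}
Tree: B1–B2, B2–B3, B3–B4, B4–B5, B5–B6

The largest bag has 2 vertices, giving width 1; this decomposition certifies tw(G) ≤ 1. Since G has at least one edge (e.g. 7–4), it is not an edgeless graph, so tw(G) ≥ 1. Combining the bounds, tw(G) = 1.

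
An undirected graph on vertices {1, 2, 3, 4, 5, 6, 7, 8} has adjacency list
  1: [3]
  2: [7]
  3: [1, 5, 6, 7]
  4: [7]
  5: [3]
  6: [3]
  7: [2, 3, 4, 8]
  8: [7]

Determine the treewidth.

A width-1 tree decomposition is:
Bags: B1 = {3, 7}  B2 = {3, 6}  B3 = {4, 7}  B4 = {1, 3}  B5 = {2, 7}  B6 = {3, 5}  B7 = {7, 8}
Tree: B1–B2, B1–B3, B2–B4, B3–B5, B4–B6, B1–B7
Each bag holds 2 vertices, so the decomposition has width 1, which upper-bounds the treewidth. Since G has at least one edge (e.g. 3–7), it is not an edgeless graph, so tw(G) ≥ 1. Combining the bounds, tw(G) = 1.

1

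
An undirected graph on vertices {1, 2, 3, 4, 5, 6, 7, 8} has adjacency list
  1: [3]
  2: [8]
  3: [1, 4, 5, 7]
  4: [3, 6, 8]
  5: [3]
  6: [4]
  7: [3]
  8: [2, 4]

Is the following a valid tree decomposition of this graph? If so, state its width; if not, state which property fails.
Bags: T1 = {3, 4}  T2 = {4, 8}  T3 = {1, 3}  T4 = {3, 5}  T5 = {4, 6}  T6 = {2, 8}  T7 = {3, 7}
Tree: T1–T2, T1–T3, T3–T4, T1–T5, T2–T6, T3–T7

Vertex coverage: the bags together contain {1, 2, 3, 4, 5, 6, 7, 8}, the full vertex set. Edge coverage: each edge of G has both endpoints in at least one bag. Running intersection: for every vertex, the bags containing it form a connected subtree. All three properties hold, so this is a valid tree decomposition of width max|bag| − 1 = 1, and hence tw(G) ≤ 1.

Yes; width 1.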